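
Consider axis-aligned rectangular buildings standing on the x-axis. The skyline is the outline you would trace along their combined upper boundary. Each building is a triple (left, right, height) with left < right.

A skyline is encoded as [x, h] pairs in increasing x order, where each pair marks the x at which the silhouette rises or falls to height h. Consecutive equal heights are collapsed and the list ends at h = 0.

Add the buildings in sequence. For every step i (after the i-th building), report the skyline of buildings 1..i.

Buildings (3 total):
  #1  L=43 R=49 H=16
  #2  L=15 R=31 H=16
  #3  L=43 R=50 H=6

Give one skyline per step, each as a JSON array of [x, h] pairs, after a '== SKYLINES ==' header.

== SKYLINES ==
[[43,16],[49,0]]
[[15,16],[31,0],[43,16],[49,0]]
[[15,16],[31,0],[43,16],[49,6],[50,0]]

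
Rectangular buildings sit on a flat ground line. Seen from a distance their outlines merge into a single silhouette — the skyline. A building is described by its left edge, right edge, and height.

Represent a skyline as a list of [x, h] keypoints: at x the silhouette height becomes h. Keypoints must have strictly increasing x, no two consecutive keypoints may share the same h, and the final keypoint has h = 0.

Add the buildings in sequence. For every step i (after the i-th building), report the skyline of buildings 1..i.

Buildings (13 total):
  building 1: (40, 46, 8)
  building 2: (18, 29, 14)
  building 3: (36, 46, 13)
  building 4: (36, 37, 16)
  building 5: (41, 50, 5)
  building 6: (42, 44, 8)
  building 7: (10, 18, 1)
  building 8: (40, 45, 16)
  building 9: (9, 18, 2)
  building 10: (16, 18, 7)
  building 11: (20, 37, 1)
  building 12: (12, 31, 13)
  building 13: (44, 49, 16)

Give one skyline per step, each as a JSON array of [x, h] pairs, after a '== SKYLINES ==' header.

== SKYLINES ==
[[40,8],[46,0]]
[[18,14],[29,0],[40,8],[46,0]]
[[18,14],[29,0],[36,13],[46,0]]
[[18,14],[29,0],[36,16],[37,13],[46,0]]
[[18,14],[29,0],[36,16],[37,13],[46,5],[50,0]]
[[18,14],[29,0],[36,16],[37,13],[46,5],[50,0]]
[[10,1],[18,14],[29,0],[36,16],[37,13],[46,5],[50,0]]
[[10,1],[18,14],[29,0],[36,16],[37,13],[40,16],[45,13],[46,5],[50,0]]
[[9,2],[18,14],[29,0],[36,16],[37,13],[40,16],[45,13],[46,5],[50,0]]
[[9,2],[16,7],[18,14],[29,0],[36,16],[37,13],[40,16],[45,13],[46,5],[50,0]]
[[9,2],[16,7],[18,14],[29,1],[36,16],[37,13],[40,16],[45,13],[46,5],[50,0]]
[[9,2],[12,13],[18,14],[29,13],[31,1],[36,16],[37,13],[40,16],[45,13],[46,5],[50,0]]
[[9,2],[12,13],[18,14],[29,13],[31,1],[36,16],[37,13],[40,16],[49,5],[50,0]]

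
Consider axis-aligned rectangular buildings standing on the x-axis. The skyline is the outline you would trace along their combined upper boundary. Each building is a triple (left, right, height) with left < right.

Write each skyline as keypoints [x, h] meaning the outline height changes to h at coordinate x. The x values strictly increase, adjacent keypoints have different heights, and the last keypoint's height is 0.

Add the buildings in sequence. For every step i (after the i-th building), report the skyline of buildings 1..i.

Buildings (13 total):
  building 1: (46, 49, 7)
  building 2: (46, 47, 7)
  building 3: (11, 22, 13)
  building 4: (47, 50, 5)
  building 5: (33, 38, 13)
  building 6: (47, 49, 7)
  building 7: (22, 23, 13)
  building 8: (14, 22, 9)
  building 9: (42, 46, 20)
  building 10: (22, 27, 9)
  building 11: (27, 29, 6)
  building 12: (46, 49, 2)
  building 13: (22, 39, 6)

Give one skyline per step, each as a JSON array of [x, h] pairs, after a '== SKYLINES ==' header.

== SKYLINES ==
[[46,7],[49,0]]
[[46,7],[49,0]]
[[11,13],[22,0],[46,7],[49,0]]
[[11,13],[22,0],[46,7],[49,5],[50,0]]
[[11,13],[22,0],[33,13],[38,0],[46,7],[49,5],[50,0]]
[[11,13],[22,0],[33,13],[38,0],[46,7],[49,5],[50,0]]
[[11,13],[23,0],[33,13],[38,0],[46,7],[49,5],[50,0]]
[[11,13],[23,0],[33,13],[38,0],[46,7],[49,5],[50,0]]
[[11,13],[23,0],[33,13],[38,0],[42,20],[46,7],[49,5],[50,0]]
[[11,13],[23,9],[27,0],[33,13],[38,0],[42,20],[46,7],[49,5],[50,0]]
[[11,13],[23,9],[27,6],[29,0],[33,13],[38,0],[42,20],[46,7],[49,5],[50,0]]
[[11,13],[23,9],[27,6],[29,0],[33,13],[38,0],[42,20],[46,7],[49,5],[50,0]]
[[11,13],[23,9],[27,6],[33,13],[38,6],[39,0],[42,20],[46,7],[49,5],[50,0]]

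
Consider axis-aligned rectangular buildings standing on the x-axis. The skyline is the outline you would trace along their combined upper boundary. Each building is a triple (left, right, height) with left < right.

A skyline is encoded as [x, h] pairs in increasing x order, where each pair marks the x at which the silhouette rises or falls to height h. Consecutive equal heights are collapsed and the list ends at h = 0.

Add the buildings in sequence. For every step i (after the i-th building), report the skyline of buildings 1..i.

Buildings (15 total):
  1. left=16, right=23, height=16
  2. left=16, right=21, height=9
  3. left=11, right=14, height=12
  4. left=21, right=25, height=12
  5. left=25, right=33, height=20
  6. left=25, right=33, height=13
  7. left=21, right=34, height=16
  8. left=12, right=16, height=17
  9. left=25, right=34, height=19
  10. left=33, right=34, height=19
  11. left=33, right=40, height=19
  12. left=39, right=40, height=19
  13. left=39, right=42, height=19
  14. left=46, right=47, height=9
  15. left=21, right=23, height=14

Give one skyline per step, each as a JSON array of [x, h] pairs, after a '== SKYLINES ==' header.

== SKYLINES ==
[[16,16],[23,0]]
[[16,16],[23,0]]
[[11,12],[14,0],[16,16],[23,0]]
[[11,12],[14,0],[16,16],[23,12],[25,0]]
[[11,12],[14,0],[16,16],[23,12],[25,20],[33,0]]
[[11,12],[14,0],[16,16],[23,12],[25,20],[33,0]]
[[11,12],[14,0],[16,16],[25,20],[33,16],[34,0]]
[[11,12],[12,17],[16,16],[25,20],[33,16],[34,0]]
[[11,12],[12,17],[16,16],[25,20],[33,19],[34,0]]
[[11,12],[12,17],[16,16],[25,20],[33,19],[34,0]]
[[11,12],[12,17],[16,16],[25,20],[33,19],[40,0]]
[[11,12],[12,17],[16,16],[25,20],[33,19],[40,0]]
[[11,12],[12,17],[16,16],[25,20],[33,19],[42,0]]
[[11,12],[12,17],[16,16],[25,20],[33,19],[42,0],[46,9],[47,0]]
[[11,12],[12,17],[16,16],[25,20],[33,19],[42,0],[46,9],[47,0]]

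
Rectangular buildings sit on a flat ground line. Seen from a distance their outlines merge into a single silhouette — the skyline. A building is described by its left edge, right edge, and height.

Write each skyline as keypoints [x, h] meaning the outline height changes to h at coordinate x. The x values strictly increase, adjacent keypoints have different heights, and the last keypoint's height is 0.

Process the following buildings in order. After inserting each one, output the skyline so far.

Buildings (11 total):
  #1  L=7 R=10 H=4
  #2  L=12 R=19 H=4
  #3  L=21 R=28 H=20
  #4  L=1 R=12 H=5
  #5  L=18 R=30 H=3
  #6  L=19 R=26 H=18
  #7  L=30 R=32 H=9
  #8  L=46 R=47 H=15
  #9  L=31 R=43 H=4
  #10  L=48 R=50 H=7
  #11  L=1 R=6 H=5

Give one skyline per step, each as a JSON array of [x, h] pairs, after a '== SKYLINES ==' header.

== SKYLINES ==
[[7,4],[10,0]]
[[7,4],[10,0],[12,4],[19,0]]
[[7,4],[10,0],[12,4],[19,0],[21,20],[28,0]]
[[1,5],[12,4],[19,0],[21,20],[28,0]]
[[1,5],[12,4],[19,3],[21,20],[28,3],[30,0]]
[[1,5],[12,4],[19,18],[21,20],[28,3],[30,0]]
[[1,5],[12,4],[19,18],[21,20],[28,3],[30,9],[32,0]]
[[1,5],[12,4],[19,18],[21,20],[28,3],[30,9],[32,0],[46,15],[47,0]]
[[1,5],[12,4],[19,18],[21,20],[28,3],[30,9],[32,4],[43,0],[46,15],[47,0]]
[[1,5],[12,4],[19,18],[21,20],[28,3],[30,9],[32,4],[43,0],[46,15],[47,0],[48,7],[50,0]]
[[1,5],[12,4],[19,18],[21,20],[28,3],[30,9],[32,4],[43,0],[46,15],[47,0],[48,7],[50,0]]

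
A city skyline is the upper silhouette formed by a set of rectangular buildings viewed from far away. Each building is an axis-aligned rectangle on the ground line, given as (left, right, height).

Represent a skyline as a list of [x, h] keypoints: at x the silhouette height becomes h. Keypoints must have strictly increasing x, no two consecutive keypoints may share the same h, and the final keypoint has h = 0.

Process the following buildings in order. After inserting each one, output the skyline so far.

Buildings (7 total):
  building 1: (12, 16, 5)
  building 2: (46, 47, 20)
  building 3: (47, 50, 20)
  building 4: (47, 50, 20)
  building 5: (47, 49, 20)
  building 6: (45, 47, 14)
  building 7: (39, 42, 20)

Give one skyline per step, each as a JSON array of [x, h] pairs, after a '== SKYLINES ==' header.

== SKYLINES ==
[[12,5],[16,0]]
[[12,5],[16,0],[46,20],[47,0]]
[[12,5],[16,0],[46,20],[50,0]]
[[12,5],[16,0],[46,20],[50,0]]
[[12,5],[16,0],[46,20],[50,0]]
[[12,5],[16,0],[45,14],[46,20],[50,0]]
[[12,5],[16,0],[39,20],[42,0],[45,14],[46,20],[50,0]]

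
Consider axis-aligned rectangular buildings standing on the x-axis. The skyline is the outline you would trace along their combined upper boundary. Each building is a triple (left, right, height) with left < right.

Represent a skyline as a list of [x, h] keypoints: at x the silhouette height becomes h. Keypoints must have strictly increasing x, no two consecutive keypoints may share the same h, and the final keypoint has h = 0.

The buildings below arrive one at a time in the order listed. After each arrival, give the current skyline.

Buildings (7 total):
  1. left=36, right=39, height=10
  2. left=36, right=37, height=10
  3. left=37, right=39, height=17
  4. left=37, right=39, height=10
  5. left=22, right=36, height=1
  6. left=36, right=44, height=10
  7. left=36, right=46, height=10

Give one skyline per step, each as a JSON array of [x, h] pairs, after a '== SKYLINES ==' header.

== SKYLINES ==
[[36,10],[39,0]]
[[36,10],[39,0]]
[[36,10],[37,17],[39,0]]
[[36,10],[37,17],[39,0]]
[[22,1],[36,10],[37,17],[39,0]]
[[22,1],[36,10],[37,17],[39,10],[44,0]]
[[22,1],[36,10],[37,17],[39,10],[46,0]]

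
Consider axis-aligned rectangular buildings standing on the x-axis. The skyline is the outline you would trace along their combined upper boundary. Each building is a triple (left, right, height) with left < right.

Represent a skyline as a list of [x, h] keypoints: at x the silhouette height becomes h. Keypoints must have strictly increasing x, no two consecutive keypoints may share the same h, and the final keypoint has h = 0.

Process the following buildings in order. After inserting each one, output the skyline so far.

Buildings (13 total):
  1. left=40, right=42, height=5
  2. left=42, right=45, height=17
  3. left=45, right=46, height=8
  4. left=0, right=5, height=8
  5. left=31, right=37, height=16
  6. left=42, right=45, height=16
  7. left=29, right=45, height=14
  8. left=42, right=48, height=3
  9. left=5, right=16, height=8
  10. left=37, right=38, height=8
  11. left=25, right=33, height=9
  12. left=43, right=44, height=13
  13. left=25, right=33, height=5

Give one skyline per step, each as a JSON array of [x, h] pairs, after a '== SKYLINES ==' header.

== SKYLINES ==
[[40,5],[42,0]]
[[40,5],[42,17],[45,0]]
[[40,5],[42,17],[45,8],[46,0]]
[[0,8],[5,0],[40,5],[42,17],[45,8],[46,0]]
[[0,8],[5,0],[31,16],[37,0],[40,5],[42,17],[45,8],[46,0]]
[[0,8],[5,0],[31,16],[37,0],[40,5],[42,17],[45,8],[46,0]]
[[0,8],[5,0],[29,14],[31,16],[37,14],[42,17],[45,8],[46,0]]
[[0,8],[5,0],[29,14],[31,16],[37,14],[42,17],[45,8],[46,3],[48,0]]
[[0,8],[16,0],[29,14],[31,16],[37,14],[42,17],[45,8],[46,3],[48,0]]
[[0,8],[16,0],[29,14],[31,16],[37,14],[42,17],[45,8],[46,3],[48,0]]
[[0,8],[16,0],[25,9],[29,14],[31,16],[37,14],[42,17],[45,8],[46,3],[48,0]]
[[0,8],[16,0],[25,9],[29,14],[31,16],[37,14],[42,17],[45,8],[46,3],[48,0]]
[[0,8],[16,0],[25,9],[29,14],[31,16],[37,14],[42,17],[45,8],[46,3],[48,0]]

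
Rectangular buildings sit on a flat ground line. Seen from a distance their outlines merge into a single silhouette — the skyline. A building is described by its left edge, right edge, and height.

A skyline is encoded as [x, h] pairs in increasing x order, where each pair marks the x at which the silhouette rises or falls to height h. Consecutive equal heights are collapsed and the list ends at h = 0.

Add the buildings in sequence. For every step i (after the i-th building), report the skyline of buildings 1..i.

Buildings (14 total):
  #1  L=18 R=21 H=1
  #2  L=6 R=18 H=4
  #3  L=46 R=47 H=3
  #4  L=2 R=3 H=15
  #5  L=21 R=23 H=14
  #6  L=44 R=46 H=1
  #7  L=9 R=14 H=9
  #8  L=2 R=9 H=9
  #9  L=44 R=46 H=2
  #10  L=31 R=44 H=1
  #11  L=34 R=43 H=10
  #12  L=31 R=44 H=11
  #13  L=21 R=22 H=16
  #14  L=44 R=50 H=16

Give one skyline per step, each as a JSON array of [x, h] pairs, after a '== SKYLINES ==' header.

== SKYLINES ==
[[18,1],[21,0]]
[[6,4],[18,1],[21,0]]
[[6,4],[18,1],[21,0],[46,3],[47,0]]
[[2,15],[3,0],[6,4],[18,1],[21,0],[46,3],[47,0]]
[[2,15],[3,0],[6,4],[18,1],[21,14],[23,0],[46,3],[47,0]]
[[2,15],[3,0],[6,4],[18,1],[21,14],[23,0],[44,1],[46,3],[47,0]]
[[2,15],[3,0],[6,4],[9,9],[14,4],[18,1],[21,14],[23,0],[44,1],[46,3],[47,0]]
[[2,15],[3,9],[14,4],[18,1],[21,14],[23,0],[44,1],[46,3],[47,0]]
[[2,15],[3,9],[14,4],[18,1],[21,14],[23,0],[44,2],[46,3],[47,0]]
[[2,15],[3,9],[14,4],[18,1],[21,14],[23,0],[31,1],[44,2],[46,3],[47,0]]
[[2,15],[3,9],[14,4],[18,1],[21,14],[23,0],[31,1],[34,10],[43,1],[44,2],[46,3],[47,0]]
[[2,15],[3,9],[14,4],[18,1],[21,14],[23,0],[31,11],[44,2],[46,3],[47,0]]
[[2,15],[3,9],[14,4],[18,1],[21,16],[22,14],[23,0],[31,11],[44,2],[46,3],[47,0]]
[[2,15],[3,9],[14,4],[18,1],[21,16],[22,14],[23,0],[31,11],[44,16],[50,0]]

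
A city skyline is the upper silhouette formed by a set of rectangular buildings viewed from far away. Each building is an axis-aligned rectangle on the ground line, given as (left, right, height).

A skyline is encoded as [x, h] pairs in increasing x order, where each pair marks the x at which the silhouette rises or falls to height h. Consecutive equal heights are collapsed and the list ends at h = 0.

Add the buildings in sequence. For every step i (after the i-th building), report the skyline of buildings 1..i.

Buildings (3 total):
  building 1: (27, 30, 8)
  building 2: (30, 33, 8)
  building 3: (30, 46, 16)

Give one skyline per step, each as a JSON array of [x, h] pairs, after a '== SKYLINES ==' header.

== SKYLINES ==
[[27,8],[30,0]]
[[27,8],[33,0]]
[[27,8],[30,16],[46,0]]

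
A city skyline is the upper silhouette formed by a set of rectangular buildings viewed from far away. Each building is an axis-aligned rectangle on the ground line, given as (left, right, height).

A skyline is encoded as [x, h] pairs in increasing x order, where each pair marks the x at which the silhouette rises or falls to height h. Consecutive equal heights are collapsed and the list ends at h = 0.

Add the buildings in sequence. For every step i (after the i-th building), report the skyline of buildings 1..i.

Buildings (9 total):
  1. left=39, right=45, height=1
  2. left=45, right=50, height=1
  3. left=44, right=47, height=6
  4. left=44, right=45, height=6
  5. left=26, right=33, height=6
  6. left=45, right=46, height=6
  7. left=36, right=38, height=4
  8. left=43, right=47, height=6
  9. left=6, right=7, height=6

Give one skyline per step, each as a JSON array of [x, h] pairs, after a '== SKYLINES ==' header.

== SKYLINES ==
[[39,1],[45,0]]
[[39,1],[50,0]]
[[39,1],[44,6],[47,1],[50,0]]
[[39,1],[44,6],[47,1],[50,0]]
[[26,6],[33,0],[39,1],[44,6],[47,1],[50,0]]
[[26,6],[33,0],[39,1],[44,6],[47,1],[50,0]]
[[26,6],[33,0],[36,4],[38,0],[39,1],[44,6],[47,1],[50,0]]
[[26,6],[33,0],[36,4],[38,0],[39,1],[43,6],[47,1],[50,0]]
[[6,6],[7,0],[26,6],[33,0],[36,4],[38,0],[39,1],[43,6],[47,1],[50,0]]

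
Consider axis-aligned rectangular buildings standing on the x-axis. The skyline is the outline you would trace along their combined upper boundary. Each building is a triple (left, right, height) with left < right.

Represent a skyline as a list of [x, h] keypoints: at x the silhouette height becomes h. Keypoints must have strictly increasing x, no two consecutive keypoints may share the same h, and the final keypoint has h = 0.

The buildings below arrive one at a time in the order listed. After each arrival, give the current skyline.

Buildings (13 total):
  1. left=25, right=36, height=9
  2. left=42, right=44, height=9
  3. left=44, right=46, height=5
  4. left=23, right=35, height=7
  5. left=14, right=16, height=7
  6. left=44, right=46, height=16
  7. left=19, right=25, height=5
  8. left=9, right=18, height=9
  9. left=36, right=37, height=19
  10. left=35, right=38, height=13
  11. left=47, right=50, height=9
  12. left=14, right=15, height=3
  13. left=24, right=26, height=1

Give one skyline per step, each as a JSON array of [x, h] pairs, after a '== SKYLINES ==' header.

== SKYLINES ==
[[25,9],[36,0]]
[[25,9],[36,0],[42,9],[44,0]]
[[25,9],[36,0],[42,9],[44,5],[46,0]]
[[23,7],[25,9],[36,0],[42,9],[44,5],[46,0]]
[[14,7],[16,0],[23,7],[25,9],[36,0],[42,9],[44,5],[46,0]]
[[14,7],[16,0],[23,7],[25,9],[36,0],[42,9],[44,16],[46,0]]
[[14,7],[16,0],[19,5],[23,7],[25,9],[36,0],[42,9],[44,16],[46,0]]
[[9,9],[18,0],[19,5],[23,7],[25,9],[36,0],[42,9],[44,16],[46,0]]
[[9,9],[18,0],[19,5],[23,7],[25,9],[36,19],[37,0],[42,9],[44,16],[46,0]]
[[9,9],[18,0],[19,5],[23,7],[25,9],[35,13],[36,19],[37,13],[38,0],[42,9],[44,16],[46,0]]
[[9,9],[18,0],[19,5],[23,7],[25,9],[35,13],[36,19],[37,13],[38,0],[42,9],[44,16],[46,0],[47,9],[50,0]]
[[9,9],[18,0],[19,5],[23,7],[25,9],[35,13],[36,19],[37,13],[38,0],[42,9],[44,16],[46,0],[47,9],[50,0]]
[[9,9],[18,0],[19,5],[23,7],[25,9],[35,13],[36,19],[37,13],[38,0],[42,9],[44,16],[46,0],[47,9],[50,0]]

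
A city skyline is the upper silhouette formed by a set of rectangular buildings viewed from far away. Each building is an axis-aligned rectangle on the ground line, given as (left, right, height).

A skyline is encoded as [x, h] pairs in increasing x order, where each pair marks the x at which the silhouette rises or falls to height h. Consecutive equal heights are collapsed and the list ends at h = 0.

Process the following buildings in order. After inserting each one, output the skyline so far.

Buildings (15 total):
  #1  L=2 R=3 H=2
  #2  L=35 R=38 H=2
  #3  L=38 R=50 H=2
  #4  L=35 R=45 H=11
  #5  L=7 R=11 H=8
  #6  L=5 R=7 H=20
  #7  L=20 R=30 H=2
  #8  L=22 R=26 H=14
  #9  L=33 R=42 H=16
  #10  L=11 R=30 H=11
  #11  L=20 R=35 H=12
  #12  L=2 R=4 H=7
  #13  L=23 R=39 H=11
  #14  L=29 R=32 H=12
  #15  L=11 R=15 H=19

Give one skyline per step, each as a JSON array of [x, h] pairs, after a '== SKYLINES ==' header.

== SKYLINES ==
[[2,2],[3,0]]
[[2,2],[3,0],[35,2],[38,0]]
[[2,2],[3,0],[35,2],[50,0]]
[[2,2],[3,0],[35,11],[45,2],[50,0]]
[[2,2],[3,0],[7,8],[11,0],[35,11],[45,2],[50,0]]
[[2,2],[3,0],[5,20],[7,8],[11,0],[35,11],[45,2],[50,0]]
[[2,2],[3,0],[5,20],[7,8],[11,0],[20,2],[30,0],[35,11],[45,2],[50,0]]
[[2,2],[3,0],[5,20],[7,8],[11,0],[20,2],[22,14],[26,2],[30,0],[35,11],[45,2],[50,0]]
[[2,2],[3,0],[5,20],[7,8],[11,0],[20,2],[22,14],[26,2],[30,0],[33,16],[42,11],[45,2],[50,0]]
[[2,2],[3,0],[5,20],[7,8],[11,11],[22,14],[26,11],[30,0],[33,16],[42,11],[45,2],[50,0]]
[[2,2],[3,0],[5,20],[7,8],[11,11],[20,12],[22,14],[26,12],[33,16],[42,11],[45,2],[50,0]]
[[2,7],[4,0],[5,20],[7,8],[11,11],[20,12],[22,14],[26,12],[33,16],[42,11],[45,2],[50,0]]
[[2,7],[4,0],[5,20],[7,8],[11,11],[20,12],[22,14],[26,12],[33,16],[42,11],[45,2],[50,0]]
[[2,7],[4,0],[5,20],[7,8],[11,11],[20,12],[22,14],[26,12],[33,16],[42,11],[45,2],[50,0]]
[[2,7],[4,0],[5,20],[7,8],[11,19],[15,11],[20,12],[22,14],[26,12],[33,16],[42,11],[45,2],[50,0]]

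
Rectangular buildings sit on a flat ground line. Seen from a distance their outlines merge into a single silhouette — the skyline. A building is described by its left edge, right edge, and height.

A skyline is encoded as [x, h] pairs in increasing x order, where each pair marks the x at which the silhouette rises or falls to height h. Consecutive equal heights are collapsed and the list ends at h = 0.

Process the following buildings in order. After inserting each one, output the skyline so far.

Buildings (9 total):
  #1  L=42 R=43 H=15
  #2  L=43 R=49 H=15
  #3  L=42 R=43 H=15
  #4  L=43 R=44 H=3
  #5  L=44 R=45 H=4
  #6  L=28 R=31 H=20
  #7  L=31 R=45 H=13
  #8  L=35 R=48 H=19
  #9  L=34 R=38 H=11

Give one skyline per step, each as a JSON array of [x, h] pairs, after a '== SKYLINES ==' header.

== SKYLINES ==
[[42,15],[43,0]]
[[42,15],[49,0]]
[[42,15],[49,0]]
[[42,15],[49,0]]
[[42,15],[49,0]]
[[28,20],[31,0],[42,15],[49,0]]
[[28,20],[31,13],[42,15],[49,0]]
[[28,20],[31,13],[35,19],[48,15],[49,0]]
[[28,20],[31,13],[35,19],[48,15],[49,0]]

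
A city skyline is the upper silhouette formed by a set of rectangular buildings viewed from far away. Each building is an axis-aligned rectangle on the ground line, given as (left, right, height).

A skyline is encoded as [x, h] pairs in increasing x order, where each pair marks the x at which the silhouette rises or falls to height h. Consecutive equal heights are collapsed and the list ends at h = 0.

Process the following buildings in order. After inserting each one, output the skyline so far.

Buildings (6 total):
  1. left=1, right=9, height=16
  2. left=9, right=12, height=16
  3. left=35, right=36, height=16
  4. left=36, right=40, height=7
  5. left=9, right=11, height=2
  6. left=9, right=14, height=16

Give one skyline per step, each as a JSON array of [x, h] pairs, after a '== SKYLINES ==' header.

== SKYLINES ==
[[1,16],[9,0]]
[[1,16],[12,0]]
[[1,16],[12,0],[35,16],[36,0]]
[[1,16],[12,0],[35,16],[36,7],[40,0]]
[[1,16],[12,0],[35,16],[36,7],[40,0]]
[[1,16],[14,0],[35,16],[36,7],[40,0]]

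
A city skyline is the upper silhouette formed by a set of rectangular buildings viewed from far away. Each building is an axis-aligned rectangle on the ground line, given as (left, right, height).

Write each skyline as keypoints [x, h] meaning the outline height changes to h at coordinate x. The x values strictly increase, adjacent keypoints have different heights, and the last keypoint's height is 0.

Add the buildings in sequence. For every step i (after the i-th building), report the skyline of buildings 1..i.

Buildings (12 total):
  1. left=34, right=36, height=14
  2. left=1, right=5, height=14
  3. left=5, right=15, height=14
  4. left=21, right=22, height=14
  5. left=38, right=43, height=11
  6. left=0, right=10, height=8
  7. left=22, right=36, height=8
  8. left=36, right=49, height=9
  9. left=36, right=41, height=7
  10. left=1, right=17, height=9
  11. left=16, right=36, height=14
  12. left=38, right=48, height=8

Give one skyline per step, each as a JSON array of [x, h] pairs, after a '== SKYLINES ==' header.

== SKYLINES ==
[[34,14],[36,0]]
[[1,14],[5,0],[34,14],[36,0]]
[[1,14],[15,0],[34,14],[36,0]]
[[1,14],[15,0],[21,14],[22,0],[34,14],[36,0]]
[[1,14],[15,0],[21,14],[22,0],[34,14],[36,0],[38,11],[43,0]]
[[0,8],[1,14],[15,0],[21,14],[22,0],[34,14],[36,0],[38,11],[43,0]]
[[0,8],[1,14],[15,0],[21,14],[22,8],[34,14],[36,0],[38,11],[43,0]]
[[0,8],[1,14],[15,0],[21,14],[22,8],[34,14],[36,9],[38,11],[43,9],[49,0]]
[[0,8],[1,14],[15,0],[21,14],[22,8],[34,14],[36,9],[38,11],[43,9],[49,0]]
[[0,8],[1,14],[15,9],[17,0],[21,14],[22,8],[34,14],[36,9],[38,11],[43,9],[49,0]]
[[0,8],[1,14],[15,9],[16,14],[36,9],[38,11],[43,9],[49,0]]
[[0,8],[1,14],[15,9],[16,14],[36,9],[38,11],[43,9],[49,0]]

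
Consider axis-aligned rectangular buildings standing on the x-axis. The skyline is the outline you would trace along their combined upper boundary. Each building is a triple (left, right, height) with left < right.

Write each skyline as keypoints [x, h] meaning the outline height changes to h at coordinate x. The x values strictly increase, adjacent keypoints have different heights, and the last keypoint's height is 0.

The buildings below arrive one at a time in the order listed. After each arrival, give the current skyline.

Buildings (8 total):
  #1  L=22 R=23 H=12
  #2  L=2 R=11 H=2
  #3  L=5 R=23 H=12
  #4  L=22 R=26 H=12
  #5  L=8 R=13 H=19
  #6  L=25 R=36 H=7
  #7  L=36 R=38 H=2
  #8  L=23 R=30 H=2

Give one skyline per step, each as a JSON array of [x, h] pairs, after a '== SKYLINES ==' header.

== SKYLINES ==
[[22,12],[23,0]]
[[2,2],[11,0],[22,12],[23,0]]
[[2,2],[5,12],[23,0]]
[[2,2],[5,12],[26,0]]
[[2,2],[5,12],[8,19],[13,12],[26,0]]
[[2,2],[5,12],[8,19],[13,12],[26,7],[36,0]]
[[2,2],[5,12],[8,19],[13,12],[26,7],[36,2],[38,0]]
[[2,2],[5,12],[8,19],[13,12],[26,7],[36,2],[38,0]]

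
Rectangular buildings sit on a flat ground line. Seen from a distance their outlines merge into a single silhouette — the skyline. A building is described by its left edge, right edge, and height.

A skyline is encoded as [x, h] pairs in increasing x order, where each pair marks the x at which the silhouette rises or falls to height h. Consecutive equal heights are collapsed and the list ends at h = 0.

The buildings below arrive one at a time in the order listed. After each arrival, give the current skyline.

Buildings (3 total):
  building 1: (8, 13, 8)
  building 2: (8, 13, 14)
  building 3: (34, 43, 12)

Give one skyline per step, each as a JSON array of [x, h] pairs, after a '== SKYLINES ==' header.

== SKYLINES ==
[[8,8],[13,0]]
[[8,14],[13,0]]
[[8,14],[13,0],[34,12],[43,0]]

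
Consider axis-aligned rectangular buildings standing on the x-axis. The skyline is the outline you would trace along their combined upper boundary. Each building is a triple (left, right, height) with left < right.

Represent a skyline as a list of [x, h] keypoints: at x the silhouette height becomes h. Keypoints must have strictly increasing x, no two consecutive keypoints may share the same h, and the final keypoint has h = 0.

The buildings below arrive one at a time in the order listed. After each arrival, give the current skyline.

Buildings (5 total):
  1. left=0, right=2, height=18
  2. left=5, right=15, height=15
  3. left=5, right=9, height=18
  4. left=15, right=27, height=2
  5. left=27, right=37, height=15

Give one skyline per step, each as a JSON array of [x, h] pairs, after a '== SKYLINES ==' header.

== SKYLINES ==
[[0,18],[2,0]]
[[0,18],[2,0],[5,15],[15,0]]
[[0,18],[2,0],[5,18],[9,15],[15,0]]
[[0,18],[2,0],[5,18],[9,15],[15,2],[27,0]]
[[0,18],[2,0],[5,18],[9,15],[15,2],[27,15],[37,0]]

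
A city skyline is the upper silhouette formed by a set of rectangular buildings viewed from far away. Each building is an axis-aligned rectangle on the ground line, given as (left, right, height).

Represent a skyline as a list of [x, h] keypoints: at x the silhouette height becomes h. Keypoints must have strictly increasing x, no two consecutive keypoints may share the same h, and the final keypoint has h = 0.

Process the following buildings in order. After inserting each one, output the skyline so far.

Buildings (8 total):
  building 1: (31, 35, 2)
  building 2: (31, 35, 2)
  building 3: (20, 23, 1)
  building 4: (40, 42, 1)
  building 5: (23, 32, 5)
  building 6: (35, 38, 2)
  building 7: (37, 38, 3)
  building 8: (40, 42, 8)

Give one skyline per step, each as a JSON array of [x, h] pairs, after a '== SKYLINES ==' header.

== SKYLINES ==
[[31,2],[35,0]]
[[31,2],[35,0]]
[[20,1],[23,0],[31,2],[35,0]]
[[20,1],[23,0],[31,2],[35,0],[40,1],[42,0]]
[[20,1],[23,5],[32,2],[35,0],[40,1],[42,0]]
[[20,1],[23,5],[32,2],[38,0],[40,1],[42,0]]
[[20,1],[23,5],[32,2],[37,3],[38,0],[40,1],[42,0]]
[[20,1],[23,5],[32,2],[37,3],[38,0],[40,8],[42,0]]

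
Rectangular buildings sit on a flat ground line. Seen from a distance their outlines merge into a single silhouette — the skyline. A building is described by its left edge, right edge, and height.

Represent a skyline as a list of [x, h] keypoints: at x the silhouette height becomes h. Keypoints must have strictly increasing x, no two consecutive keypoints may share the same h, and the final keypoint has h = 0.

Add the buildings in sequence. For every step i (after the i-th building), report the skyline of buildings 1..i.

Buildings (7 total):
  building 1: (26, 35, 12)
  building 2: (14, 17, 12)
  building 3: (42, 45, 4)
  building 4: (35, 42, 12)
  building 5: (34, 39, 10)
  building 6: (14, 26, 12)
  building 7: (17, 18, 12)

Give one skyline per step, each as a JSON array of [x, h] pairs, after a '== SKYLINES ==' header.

== SKYLINES ==
[[26,12],[35,0]]
[[14,12],[17,0],[26,12],[35,0]]
[[14,12],[17,0],[26,12],[35,0],[42,4],[45,0]]
[[14,12],[17,0],[26,12],[42,4],[45,0]]
[[14,12],[17,0],[26,12],[42,4],[45,0]]
[[14,12],[42,4],[45,0]]
[[14,12],[42,4],[45,0]]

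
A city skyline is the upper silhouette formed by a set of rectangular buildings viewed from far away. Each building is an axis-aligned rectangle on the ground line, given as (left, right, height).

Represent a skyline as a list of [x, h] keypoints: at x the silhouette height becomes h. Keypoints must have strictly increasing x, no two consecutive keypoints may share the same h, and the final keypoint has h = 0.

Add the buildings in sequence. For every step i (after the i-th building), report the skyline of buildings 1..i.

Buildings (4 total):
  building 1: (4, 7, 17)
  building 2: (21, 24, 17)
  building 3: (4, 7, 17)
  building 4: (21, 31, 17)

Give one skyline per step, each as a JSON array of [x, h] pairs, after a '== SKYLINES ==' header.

== SKYLINES ==
[[4,17],[7,0]]
[[4,17],[7,0],[21,17],[24,0]]
[[4,17],[7,0],[21,17],[24,0]]
[[4,17],[7,0],[21,17],[31,0]]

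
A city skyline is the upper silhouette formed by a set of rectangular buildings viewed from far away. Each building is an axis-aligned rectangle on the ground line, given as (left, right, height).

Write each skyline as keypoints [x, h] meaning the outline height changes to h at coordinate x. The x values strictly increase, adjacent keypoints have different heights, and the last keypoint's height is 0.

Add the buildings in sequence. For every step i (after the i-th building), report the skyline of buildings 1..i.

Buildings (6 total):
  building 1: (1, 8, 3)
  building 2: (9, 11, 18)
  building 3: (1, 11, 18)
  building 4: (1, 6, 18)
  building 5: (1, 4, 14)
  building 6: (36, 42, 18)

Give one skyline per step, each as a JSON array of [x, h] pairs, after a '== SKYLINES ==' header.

== SKYLINES ==
[[1,3],[8,0]]
[[1,3],[8,0],[9,18],[11,0]]
[[1,18],[11,0]]
[[1,18],[11,0]]
[[1,18],[11,0]]
[[1,18],[11,0],[36,18],[42,0]]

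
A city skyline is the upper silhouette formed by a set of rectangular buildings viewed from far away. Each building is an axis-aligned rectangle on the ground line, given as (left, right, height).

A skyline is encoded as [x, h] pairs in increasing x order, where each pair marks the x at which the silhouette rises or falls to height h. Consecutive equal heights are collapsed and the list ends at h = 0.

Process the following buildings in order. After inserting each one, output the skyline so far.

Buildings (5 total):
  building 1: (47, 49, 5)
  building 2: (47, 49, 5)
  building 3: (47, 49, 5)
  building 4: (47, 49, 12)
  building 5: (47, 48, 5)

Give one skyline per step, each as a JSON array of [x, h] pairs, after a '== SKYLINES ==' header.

== SKYLINES ==
[[47,5],[49,0]]
[[47,5],[49,0]]
[[47,5],[49,0]]
[[47,12],[49,0]]
[[47,12],[49,0]]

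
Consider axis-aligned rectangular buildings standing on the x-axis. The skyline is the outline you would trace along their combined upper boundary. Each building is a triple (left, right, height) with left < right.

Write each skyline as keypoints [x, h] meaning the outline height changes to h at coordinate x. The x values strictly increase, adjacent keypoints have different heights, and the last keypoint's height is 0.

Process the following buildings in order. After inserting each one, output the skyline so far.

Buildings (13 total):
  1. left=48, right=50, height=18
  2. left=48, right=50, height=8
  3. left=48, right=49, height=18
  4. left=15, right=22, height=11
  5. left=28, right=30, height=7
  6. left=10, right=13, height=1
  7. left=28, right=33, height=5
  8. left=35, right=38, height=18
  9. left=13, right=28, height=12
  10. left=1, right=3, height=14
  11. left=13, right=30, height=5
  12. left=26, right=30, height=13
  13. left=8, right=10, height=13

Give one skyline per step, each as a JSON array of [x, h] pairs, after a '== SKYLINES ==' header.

== SKYLINES ==
[[48,18],[50,0]]
[[48,18],[50,0]]
[[48,18],[50,0]]
[[15,11],[22,0],[48,18],[50,0]]
[[15,11],[22,0],[28,7],[30,0],[48,18],[50,0]]
[[10,1],[13,0],[15,11],[22,0],[28,7],[30,0],[48,18],[50,0]]
[[10,1],[13,0],[15,11],[22,0],[28,7],[30,5],[33,0],[48,18],[50,0]]
[[10,1],[13,0],[15,11],[22,0],[28,7],[30,5],[33,0],[35,18],[38,0],[48,18],[50,0]]
[[10,1],[13,12],[28,7],[30,5],[33,0],[35,18],[38,0],[48,18],[50,0]]
[[1,14],[3,0],[10,1],[13,12],[28,7],[30,5],[33,0],[35,18],[38,0],[48,18],[50,0]]
[[1,14],[3,0],[10,1],[13,12],[28,7],[30,5],[33,0],[35,18],[38,0],[48,18],[50,0]]
[[1,14],[3,0],[10,1],[13,12],[26,13],[30,5],[33,0],[35,18],[38,0],[48,18],[50,0]]
[[1,14],[3,0],[8,13],[10,1],[13,12],[26,13],[30,5],[33,0],[35,18],[38,0],[48,18],[50,0]]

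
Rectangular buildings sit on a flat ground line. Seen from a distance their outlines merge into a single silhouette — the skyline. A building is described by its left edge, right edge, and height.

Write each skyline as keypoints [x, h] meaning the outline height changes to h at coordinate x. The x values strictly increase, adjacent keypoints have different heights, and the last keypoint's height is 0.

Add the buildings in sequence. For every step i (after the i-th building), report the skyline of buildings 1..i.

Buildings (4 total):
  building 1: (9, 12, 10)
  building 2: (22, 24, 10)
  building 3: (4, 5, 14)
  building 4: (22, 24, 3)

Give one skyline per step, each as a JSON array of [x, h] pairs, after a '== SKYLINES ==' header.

== SKYLINES ==
[[9,10],[12,0]]
[[9,10],[12,0],[22,10],[24,0]]
[[4,14],[5,0],[9,10],[12,0],[22,10],[24,0]]
[[4,14],[5,0],[9,10],[12,0],[22,10],[24,0]]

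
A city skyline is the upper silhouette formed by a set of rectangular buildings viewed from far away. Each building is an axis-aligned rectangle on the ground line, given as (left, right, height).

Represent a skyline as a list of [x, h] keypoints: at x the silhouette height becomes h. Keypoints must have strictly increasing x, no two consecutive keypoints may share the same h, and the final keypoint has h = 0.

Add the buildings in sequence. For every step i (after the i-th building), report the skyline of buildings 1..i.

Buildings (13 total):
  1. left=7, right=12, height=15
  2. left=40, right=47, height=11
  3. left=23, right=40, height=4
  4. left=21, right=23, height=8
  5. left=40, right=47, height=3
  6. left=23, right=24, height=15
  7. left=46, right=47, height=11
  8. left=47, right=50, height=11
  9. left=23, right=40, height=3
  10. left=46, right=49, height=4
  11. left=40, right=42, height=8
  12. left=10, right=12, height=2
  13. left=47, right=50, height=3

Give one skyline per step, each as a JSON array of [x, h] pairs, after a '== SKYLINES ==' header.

== SKYLINES ==
[[7,15],[12,0]]
[[7,15],[12,0],[40,11],[47,0]]
[[7,15],[12,0],[23,4],[40,11],[47,0]]
[[7,15],[12,0],[21,8],[23,4],[40,11],[47,0]]
[[7,15],[12,0],[21,8],[23,4],[40,11],[47,0]]
[[7,15],[12,0],[21,8],[23,15],[24,4],[40,11],[47,0]]
[[7,15],[12,0],[21,8],[23,15],[24,4],[40,11],[47,0]]
[[7,15],[12,0],[21,8],[23,15],[24,4],[40,11],[50,0]]
[[7,15],[12,0],[21,8],[23,15],[24,4],[40,11],[50,0]]
[[7,15],[12,0],[21,8],[23,15],[24,4],[40,11],[50,0]]
[[7,15],[12,0],[21,8],[23,15],[24,4],[40,11],[50,0]]
[[7,15],[12,0],[21,8],[23,15],[24,4],[40,11],[50,0]]
[[7,15],[12,0],[21,8],[23,15],[24,4],[40,11],[50,0]]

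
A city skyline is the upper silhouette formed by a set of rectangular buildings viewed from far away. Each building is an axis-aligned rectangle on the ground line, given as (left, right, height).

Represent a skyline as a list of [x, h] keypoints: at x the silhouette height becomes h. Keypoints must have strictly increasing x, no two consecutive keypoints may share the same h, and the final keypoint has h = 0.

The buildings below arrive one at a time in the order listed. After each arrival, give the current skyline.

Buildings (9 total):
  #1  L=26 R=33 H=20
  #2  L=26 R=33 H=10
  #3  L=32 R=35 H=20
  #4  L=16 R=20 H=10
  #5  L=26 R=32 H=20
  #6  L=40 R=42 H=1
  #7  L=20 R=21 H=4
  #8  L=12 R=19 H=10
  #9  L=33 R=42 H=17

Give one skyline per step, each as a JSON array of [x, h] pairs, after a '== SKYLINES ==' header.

== SKYLINES ==
[[26,20],[33,0]]
[[26,20],[33,0]]
[[26,20],[35,0]]
[[16,10],[20,0],[26,20],[35,0]]
[[16,10],[20,0],[26,20],[35,0]]
[[16,10],[20,0],[26,20],[35,0],[40,1],[42,0]]
[[16,10],[20,4],[21,0],[26,20],[35,0],[40,1],[42,0]]
[[12,10],[20,4],[21,0],[26,20],[35,0],[40,1],[42,0]]
[[12,10],[20,4],[21,0],[26,20],[35,17],[42,0]]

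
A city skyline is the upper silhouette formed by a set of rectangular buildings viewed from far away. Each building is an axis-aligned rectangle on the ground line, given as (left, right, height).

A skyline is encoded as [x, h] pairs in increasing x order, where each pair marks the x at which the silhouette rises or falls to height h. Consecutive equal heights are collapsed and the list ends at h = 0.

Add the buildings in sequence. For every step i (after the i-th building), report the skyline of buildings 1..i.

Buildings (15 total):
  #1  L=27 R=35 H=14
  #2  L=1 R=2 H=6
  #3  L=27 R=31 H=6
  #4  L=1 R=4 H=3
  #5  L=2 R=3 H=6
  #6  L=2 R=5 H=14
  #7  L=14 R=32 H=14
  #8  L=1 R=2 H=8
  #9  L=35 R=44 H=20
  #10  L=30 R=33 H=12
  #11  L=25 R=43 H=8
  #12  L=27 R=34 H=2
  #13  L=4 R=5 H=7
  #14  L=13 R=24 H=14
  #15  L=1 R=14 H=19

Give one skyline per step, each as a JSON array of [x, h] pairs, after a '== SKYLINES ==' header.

== SKYLINES ==
[[27,14],[35,0]]
[[1,6],[2,0],[27,14],[35,0]]
[[1,6],[2,0],[27,14],[35,0]]
[[1,6],[2,3],[4,0],[27,14],[35,0]]
[[1,6],[3,3],[4,0],[27,14],[35,0]]
[[1,6],[2,14],[5,0],[27,14],[35,0]]
[[1,6],[2,14],[5,0],[14,14],[35,0]]
[[1,8],[2,14],[5,0],[14,14],[35,0]]
[[1,8],[2,14],[5,0],[14,14],[35,20],[44,0]]
[[1,8],[2,14],[5,0],[14,14],[35,20],[44,0]]
[[1,8],[2,14],[5,0],[14,14],[35,20],[44,0]]
[[1,8],[2,14],[5,0],[14,14],[35,20],[44,0]]
[[1,8],[2,14],[5,0],[14,14],[35,20],[44,0]]
[[1,8],[2,14],[5,0],[13,14],[35,20],[44,0]]
[[1,19],[14,14],[35,20],[44,0]]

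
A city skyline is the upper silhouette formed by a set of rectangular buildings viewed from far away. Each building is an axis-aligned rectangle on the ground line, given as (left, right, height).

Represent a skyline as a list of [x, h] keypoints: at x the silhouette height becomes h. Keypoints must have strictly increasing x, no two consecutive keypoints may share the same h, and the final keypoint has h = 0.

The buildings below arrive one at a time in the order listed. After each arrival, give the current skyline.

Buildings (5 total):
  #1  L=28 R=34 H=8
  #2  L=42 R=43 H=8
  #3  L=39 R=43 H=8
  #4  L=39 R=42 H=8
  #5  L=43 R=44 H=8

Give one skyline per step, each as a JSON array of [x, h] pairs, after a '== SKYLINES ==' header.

== SKYLINES ==
[[28,8],[34,0]]
[[28,8],[34,0],[42,8],[43,0]]
[[28,8],[34,0],[39,8],[43,0]]
[[28,8],[34,0],[39,8],[43,0]]
[[28,8],[34,0],[39,8],[44,0]]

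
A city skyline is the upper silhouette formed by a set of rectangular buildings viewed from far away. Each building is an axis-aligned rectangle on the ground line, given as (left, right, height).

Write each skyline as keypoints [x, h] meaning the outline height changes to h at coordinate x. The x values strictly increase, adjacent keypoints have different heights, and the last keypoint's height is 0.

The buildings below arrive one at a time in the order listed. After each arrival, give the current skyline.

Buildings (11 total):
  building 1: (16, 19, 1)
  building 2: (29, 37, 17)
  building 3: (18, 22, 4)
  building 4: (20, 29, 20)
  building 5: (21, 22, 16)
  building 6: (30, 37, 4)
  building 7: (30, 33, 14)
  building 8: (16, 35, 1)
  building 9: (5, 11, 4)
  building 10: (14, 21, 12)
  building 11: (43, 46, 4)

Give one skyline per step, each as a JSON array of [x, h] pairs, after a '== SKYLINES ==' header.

== SKYLINES ==
[[16,1],[19,0]]
[[16,1],[19,0],[29,17],[37,0]]
[[16,1],[18,4],[22,0],[29,17],[37,0]]
[[16,1],[18,4],[20,20],[29,17],[37,0]]
[[16,1],[18,4],[20,20],[29,17],[37,0]]
[[16,1],[18,4],[20,20],[29,17],[37,0]]
[[16,1],[18,4],[20,20],[29,17],[37,0]]
[[16,1],[18,4],[20,20],[29,17],[37,0]]
[[5,4],[11,0],[16,1],[18,4],[20,20],[29,17],[37,0]]
[[5,4],[11,0],[14,12],[20,20],[29,17],[37,0]]
[[5,4],[11,0],[14,12],[20,20],[29,17],[37,0],[43,4],[46,0]]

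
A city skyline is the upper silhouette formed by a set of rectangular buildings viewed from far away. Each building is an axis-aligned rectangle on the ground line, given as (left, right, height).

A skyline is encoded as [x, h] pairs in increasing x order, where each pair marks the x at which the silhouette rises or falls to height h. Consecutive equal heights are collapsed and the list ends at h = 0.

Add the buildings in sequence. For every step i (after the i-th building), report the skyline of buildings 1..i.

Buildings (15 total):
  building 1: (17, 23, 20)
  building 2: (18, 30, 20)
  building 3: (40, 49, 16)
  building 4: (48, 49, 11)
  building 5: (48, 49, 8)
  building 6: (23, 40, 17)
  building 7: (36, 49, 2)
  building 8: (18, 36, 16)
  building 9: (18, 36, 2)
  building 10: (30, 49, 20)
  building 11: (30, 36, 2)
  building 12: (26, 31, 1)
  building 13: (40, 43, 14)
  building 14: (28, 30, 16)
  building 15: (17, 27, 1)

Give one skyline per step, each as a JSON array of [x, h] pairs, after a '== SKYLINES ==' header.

== SKYLINES ==
[[17,20],[23,0]]
[[17,20],[30,0]]
[[17,20],[30,0],[40,16],[49,0]]
[[17,20],[30,0],[40,16],[49,0]]
[[17,20],[30,0],[40,16],[49,0]]
[[17,20],[30,17],[40,16],[49,0]]
[[17,20],[30,17],[40,16],[49,0]]
[[17,20],[30,17],[40,16],[49,0]]
[[17,20],[30,17],[40,16],[49,0]]
[[17,20],[49,0]]
[[17,20],[49,0]]
[[17,20],[49,0]]
[[17,20],[49,0]]
[[17,20],[49,0]]
[[17,20],[49,0]]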